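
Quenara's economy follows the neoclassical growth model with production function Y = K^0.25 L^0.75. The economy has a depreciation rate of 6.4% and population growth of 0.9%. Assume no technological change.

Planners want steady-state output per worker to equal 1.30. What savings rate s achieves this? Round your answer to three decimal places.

In steady state, investment equals break-even investment: s·k^α = (n + δ)·k.
Since y* = [s/(n + δ)]^(α/(1−α)), we have s/(n + δ) = (y*)^((1−α)/α) = 1.30^3 = 2.1970.
Therefore s = 2.1970 × (n + δ) = 2.1970 × 0.073 = 0.1604.

s ≈ 0.160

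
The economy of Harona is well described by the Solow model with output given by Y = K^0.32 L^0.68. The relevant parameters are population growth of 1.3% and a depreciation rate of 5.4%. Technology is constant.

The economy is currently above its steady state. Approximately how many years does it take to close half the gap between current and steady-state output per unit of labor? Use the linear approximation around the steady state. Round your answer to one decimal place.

t_½ ≈ 15.2 years

Near the steady state the convergence rate is λ = (1 − α)(n + δ).
λ = (1 − 0.32) × 0.067 = 0.68 × 0.067 = 0.04556
Half-life = ln 2 / λ = 0.6931 / 0.04556 ≈ 15.21 years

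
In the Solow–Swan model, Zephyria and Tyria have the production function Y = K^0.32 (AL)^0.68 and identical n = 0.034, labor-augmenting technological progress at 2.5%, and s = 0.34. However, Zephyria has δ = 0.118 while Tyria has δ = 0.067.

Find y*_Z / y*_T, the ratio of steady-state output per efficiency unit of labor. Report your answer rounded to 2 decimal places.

Steady-state y* = [s/(n + g + δ)]^(α/(1−α)), so the ratio is [ (s_Z/(n + g + δ)_Z) / (s_T/(n + g + δ)_T) ]^0.4706.
s_Z/(n + g + δ)_Z = 0.34/0.177 = 1.9209; s_T/(n + g + δ)_T = 0.34/0.126 = 2.6984.
Ratio = (1.9209/2.6984)^0.4706 = 0.7119^0.4706 ≈ 0.8522

y*_Z / y*_T ≈ 0.85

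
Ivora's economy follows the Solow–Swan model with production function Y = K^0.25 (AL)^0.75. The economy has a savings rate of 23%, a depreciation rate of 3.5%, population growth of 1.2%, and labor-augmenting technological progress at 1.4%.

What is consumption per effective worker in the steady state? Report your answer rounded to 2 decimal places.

Steady state requires s·f(k) = (n + g + δ)·k, i.e. s·k^α = (n + g + δ)·k.
Rearranging, k^(1−α) = s / (n + g + δ).
k^0.75 = 0.23 / (0.012 + 0.014 + 0.035) = 0.23 / 0.061 = 3.7705
k* = 3.7705^(1/0.75) ≈ 5.8686
y* = (k*)^α = 5.8686^0.25 ≈ 1.5564
c* = (1 − s)·y* = (1 − 0.23) × 1.5564 ≈ 1.1984

c* = 1.20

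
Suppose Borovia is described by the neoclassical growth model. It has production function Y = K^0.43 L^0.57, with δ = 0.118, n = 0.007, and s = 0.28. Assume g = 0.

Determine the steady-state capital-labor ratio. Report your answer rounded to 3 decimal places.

At the steady state, Δk = 0, so s·k^α = (n + δ)·k.
Rearranging, k^(1−α) = s / (n + δ).
k^0.57 = 0.28 / (0.007 + 0.118) = 0.28 / 0.125 = 2.2400
k* = 2.2400^(1/0.57) ≈ 4.1160

k* ≈ 4.116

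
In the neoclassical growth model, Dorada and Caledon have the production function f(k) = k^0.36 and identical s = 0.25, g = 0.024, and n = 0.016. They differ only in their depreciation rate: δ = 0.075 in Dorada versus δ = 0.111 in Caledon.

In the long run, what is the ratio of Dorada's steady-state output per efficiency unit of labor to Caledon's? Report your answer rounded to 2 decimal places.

Steady-state y* = [s/(n + g + δ)]^(α/(1−α)), so the ratio is [ (s_D/(n + g + δ)_D) / (s_C/(n + g + δ)_C) ]^0.5625.
s_D/(n + g + δ)_D = 0.25/0.115 = 2.1739; s_C/(n + g + δ)_C = 0.25/0.151 = 1.6556.
Ratio = (2.1739/1.6556)^0.5625 = 1.3131^0.5625 ≈ 1.1656

y*_D / y*_C ≈ 1.17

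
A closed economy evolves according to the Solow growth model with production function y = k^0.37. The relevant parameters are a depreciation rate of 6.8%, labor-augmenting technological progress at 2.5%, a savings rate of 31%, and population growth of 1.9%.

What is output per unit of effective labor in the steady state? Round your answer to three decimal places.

y* = 1.818

At the steady state, Δk = 0, so s·k^α = (n + g + δ)·k.
Rearranging, k^(1−α) = s / (n + g + δ).
k^0.63 = 0.31 / (0.019 + 0.025 + 0.068) = 0.31 / 0.112 = 2.7679
k* = 2.7679^(1/0.63) ≈ 5.0330
y* = (k*)^α = 5.0330^0.37 ≈ 1.8183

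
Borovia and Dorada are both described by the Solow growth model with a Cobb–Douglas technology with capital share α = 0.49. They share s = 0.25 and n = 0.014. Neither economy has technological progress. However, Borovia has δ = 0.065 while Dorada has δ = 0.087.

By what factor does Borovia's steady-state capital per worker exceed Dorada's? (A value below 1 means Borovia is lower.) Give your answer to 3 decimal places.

k*_B / k*_D ≈ 1.619

Steady-state k* = [s/(n + δ)]^(1/(1−α)), so the ratio is [ (s_B/(n + δ)_B) / (s_D/(n + δ)_D) ]^1.9608.
s_B/(n + δ)_B = 0.25/0.079 = 3.1646; s_D/(n + δ)_D = 0.25/0.101 = 2.4752.
Ratio = (3.1646/2.4752)^1.9608 = 1.2785^1.9608 ≈ 1.6189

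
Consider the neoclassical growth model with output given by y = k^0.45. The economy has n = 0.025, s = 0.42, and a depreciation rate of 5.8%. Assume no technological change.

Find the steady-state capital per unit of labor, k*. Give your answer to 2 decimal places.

At the steady state, Δk = 0, so s·k^α = (n + δ)·k.
Dividing both sides by k: k^(1−α) = s / (n + δ).
k^0.55 = 0.42 / (0.025 + 0.058) = 0.42 / 0.083 = 5.0602
k* = 5.0602^(1/0.55) ≈ 19.0680

k* ≈ 19.07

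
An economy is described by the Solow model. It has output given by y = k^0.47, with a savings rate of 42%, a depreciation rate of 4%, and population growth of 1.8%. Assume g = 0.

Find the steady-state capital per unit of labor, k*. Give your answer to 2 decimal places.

At the steady state, Δk = 0, so s·k^α = (n + δ)·k.
Rearranging, k^(1−α) = s / (n + δ).
k^0.53 = 0.42 / (0.018 + 0.040) = 0.42 / 0.058 = 7.2414
k* = 7.2414^(1/0.53) ≈ 41.9089

k* = 41.91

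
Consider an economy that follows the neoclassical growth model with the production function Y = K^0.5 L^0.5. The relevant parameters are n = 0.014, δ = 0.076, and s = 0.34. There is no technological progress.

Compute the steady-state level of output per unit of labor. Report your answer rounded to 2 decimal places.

Steady state requires s·f(k) = (n + δ)·k, i.e. s·k^α = (n + δ)·k.
Rearranging, k^(1−α) = s / (n + δ).
k^0.5 = 0.34 / (0.014 + 0.076) = 0.34 / 0.090 = 3.7778
k* = 3.7778^(1/0.5) ≈ 14.2718
y* = (k*)^α = 14.2718^0.5 ≈ 3.7778

y* ≈ 3.78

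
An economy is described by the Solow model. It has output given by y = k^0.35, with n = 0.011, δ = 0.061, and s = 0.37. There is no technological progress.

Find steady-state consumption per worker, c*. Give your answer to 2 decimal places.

At the steady state, Δk = 0, so s·k^α = (n + δ)·k.
Dividing both sides by k: k^(1−α) = s / (n + δ).
k^0.65 = 0.37 / (0.011 + 0.061) = 0.37 / 0.072 = 5.1389
k* = 5.1389^(1/0.65) ≈ 12.4064
y* = (k*)^α = 12.4064^0.35 ≈ 2.4142
c* = (1 − s)·y* = (1 − 0.37) × 2.4142 ≈ 1.5209

c* = 1.52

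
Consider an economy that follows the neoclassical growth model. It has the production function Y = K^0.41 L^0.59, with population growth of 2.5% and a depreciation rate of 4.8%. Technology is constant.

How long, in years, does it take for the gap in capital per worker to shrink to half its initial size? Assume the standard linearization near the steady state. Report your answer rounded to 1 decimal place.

about 16.1 years

Near the steady state the convergence rate is λ = (1 − α)(n + δ).
λ = (1 − 0.41) × 0.073 = 0.59 × 0.073 = 0.04307
Half-life = ln 2 / λ = 0.6931 / 0.04307 ≈ 16.09 years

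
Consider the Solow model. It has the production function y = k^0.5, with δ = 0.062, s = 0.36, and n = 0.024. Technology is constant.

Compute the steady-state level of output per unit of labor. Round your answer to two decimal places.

y* = 4.19

At the steady state, Δk = 0, so s·k^α = (n + δ)·k.
Rearranging, k^(1−α) = s / (n + δ).
k^0.5 = 0.36 / (0.024 + 0.062) = 0.36 / 0.086 = 4.1860
k* = 4.1860^(1/0.5) ≈ 17.5226
y* = (k*)^α = 17.5226^0.5 ≈ 4.1860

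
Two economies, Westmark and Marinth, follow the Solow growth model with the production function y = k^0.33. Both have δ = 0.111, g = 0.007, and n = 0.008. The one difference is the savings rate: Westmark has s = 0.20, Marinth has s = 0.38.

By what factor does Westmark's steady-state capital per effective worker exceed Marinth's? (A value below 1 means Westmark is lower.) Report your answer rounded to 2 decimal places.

Steady-state k* = [s/(n + g + δ)]^(1/(1−α)), so the ratio is [ (s_W/(n + g + δ)_W) / (s_M/(n + g + δ)_M) ]^1.4925.
s_W/(n + g + δ)_W = 0.20/0.126 = 1.5873; s_M/(n + g + δ)_M = 0.38/0.126 = 3.0159.
Ratio = (1.5873/3.0159)^1.4925 = 0.5263^1.4925 ≈ 0.3837

k*_W / k*_M ≈ 0.38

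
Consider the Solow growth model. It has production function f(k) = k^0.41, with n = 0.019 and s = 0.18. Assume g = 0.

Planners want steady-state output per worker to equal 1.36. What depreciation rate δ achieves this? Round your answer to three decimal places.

δ ≈ 0.097

Steady state requires s·f(k) = (n + δ)·k, i.e. s·k^α = (n + δ)·k.
Since y* = [s/(n + δ)]^(α/(1−α)), we have s/(n + δ) = (y*)^((1−α)/α) = 1.36^1.439 = 1.5565.
Therefore n + δ = s / 1.5565 = 0.18 / 1.5565 = 0.1156, so δ = 0.1156 − 0.019 = 0.0966.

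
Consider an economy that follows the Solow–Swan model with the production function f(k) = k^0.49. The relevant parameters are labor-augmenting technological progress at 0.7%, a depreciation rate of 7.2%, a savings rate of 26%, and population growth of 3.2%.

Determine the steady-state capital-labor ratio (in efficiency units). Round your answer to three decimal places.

In steady state, investment equals break-even investment: s·k^α = (n + g + δ)·k.
Dividing both sides by k: k^(1−α) = s / (n + g + δ).
k^0.51 = 0.26 / (0.032 + 0.007 + 0.072) = 0.26 / 0.111 = 2.3423
k* = 2.3423^(1/0.51) ≈ 5.3063

k* ≈ 5.306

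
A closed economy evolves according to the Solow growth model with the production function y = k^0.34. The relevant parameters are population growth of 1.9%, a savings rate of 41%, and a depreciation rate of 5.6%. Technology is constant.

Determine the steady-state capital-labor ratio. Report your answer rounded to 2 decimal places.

In steady state, investment equals break-even investment: s·k^α = (n + δ)·k.
Rearranging, k^(1−α) = s / (n + δ).
k^0.66 = 0.41 / (0.019 + 0.056) = 0.41 / 0.075 = 5.4667
k* = 5.4667^(1/0.66) ≈ 13.1149

k* = 13.11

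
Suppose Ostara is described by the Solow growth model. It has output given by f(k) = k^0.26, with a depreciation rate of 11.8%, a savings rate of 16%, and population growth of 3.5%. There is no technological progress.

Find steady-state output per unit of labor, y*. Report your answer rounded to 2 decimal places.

y* = 1.02

In steady state, investment equals break-even investment: s·k^α = (n + δ)·k.
Dividing both sides by k: k^(1−α) = s / (n + δ).
k^0.74 = 0.16 / (0.035 + 0.118) = 0.16 / 0.153 = 1.0458
k* = 1.0458^(1/0.74) ≈ 1.0624
y* = (k*)^α = 1.0624^0.26 ≈ 1.0159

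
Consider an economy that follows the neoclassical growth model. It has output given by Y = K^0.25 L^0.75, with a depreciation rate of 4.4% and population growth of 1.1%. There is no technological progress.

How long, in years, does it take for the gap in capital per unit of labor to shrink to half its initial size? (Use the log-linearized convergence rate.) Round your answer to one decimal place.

half-life ≈ 16.8 years

Near the steady state the convergence rate is λ = (1 − α)(n + δ).
λ = (1 − 0.25) × 0.055 = 0.75 × 0.055 = 0.04125
Half-life = ln 2 / λ = 0.6931 / 0.04125 ≈ 16.80 years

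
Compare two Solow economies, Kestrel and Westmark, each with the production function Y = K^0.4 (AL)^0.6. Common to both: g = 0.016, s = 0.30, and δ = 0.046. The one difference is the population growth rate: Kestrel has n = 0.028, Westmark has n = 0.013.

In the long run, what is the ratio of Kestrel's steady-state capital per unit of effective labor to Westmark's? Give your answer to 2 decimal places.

Steady-state k* = [s/(n + g + δ)]^(1/(1−α)), so the ratio is [ (s_K/(n + g + δ)_K) / (s_W/(n + g + δ)_W) ]^1.6667.
s_K/(n + g + δ)_K = 0.30/0.090 = 3.3333; s_W/(n + g + δ)_W = 0.30/0.075 = 4.0000.
Ratio = (3.3333/4.0000)^1.6667 = 0.8333^1.6667 ≈ 0.7379

ratio ≈ 0.74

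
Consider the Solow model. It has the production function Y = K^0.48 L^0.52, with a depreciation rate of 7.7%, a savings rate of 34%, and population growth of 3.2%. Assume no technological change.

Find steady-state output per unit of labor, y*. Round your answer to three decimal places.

Steady state requires s·f(k) = (n + δ)·k, i.e. s·k^α = (n + δ)·k.
Dividing both sides by k: k^(1−α) = s / (n + δ).
k^0.52 = 0.34 / (0.032 + 0.077) = 0.34 / 0.109 = 3.1193
k* = 3.1193^(1/0.52) ≈ 8.9148
y* = (k*)^α = 8.9148^0.48 ≈ 2.8579

y* ≈ 2.858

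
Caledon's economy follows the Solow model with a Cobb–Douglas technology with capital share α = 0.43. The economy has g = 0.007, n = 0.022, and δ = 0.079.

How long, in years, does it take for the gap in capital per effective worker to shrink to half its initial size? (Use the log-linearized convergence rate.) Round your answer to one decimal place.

half-life ≈ 11.3 years

Near the steady state the convergence rate is λ = (1 − α)(n + g + δ).
λ = (1 − 0.43) × 0.108 = 0.57 × 0.108 = 0.06156
Half-life = ln 2 / λ = 0.6931 / 0.06156 ≈ 11.26 years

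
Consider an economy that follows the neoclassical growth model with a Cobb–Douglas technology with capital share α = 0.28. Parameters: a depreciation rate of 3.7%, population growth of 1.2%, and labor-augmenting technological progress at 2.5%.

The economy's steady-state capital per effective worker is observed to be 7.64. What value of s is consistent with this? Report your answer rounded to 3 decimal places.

s ≈ 0.320

At the steady state, Δk = 0, so s·k^α = (n + g + δ)·k.
So s / (n + g + δ) = (k*)^(1−α) = 7.64^0.72 = 4.3234.
Therefore s = 4.3234 × (n + g + δ) = 4.3234 × 0.074 = 0.3199.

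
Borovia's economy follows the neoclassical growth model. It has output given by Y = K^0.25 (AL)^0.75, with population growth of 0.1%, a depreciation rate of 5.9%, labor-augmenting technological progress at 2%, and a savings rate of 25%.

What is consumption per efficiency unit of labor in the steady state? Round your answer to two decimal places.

c* ≈ 1.10

At the steady state, Δk = 0, so s·k^α = (n + g + δ)·k.
Rearranging, k^(1−α) = s / (n + g + δ).
k^0.75 = 0.25 / (0.001 + 0.020 + 0.059) = 0.25 / 0.080 = 3.1250
k* = 3.1250^(1/0.75) ≈ 4.5688
y* = (k*)^α = 4.5688^0.25 ≈ 1.4620
c* = (1 − s)·y* = (1 − 0.25) × 1.4620 ≈ 1.0965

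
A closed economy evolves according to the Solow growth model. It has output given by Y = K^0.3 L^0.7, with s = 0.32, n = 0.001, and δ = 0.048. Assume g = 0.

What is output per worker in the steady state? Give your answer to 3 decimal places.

Steady state requires s·f(k) = (n + δ)·k, i.e. s·k^α = (n + δ)·k.
Dividing both sides by k: k^(1−α) = s / (n + δ).
k^0.7 = 0.32 / (0.001 + 0.048) = 0.32 / 0.049 = 6.5306
k* = 6.5306^(1/0.7) ≈ 14.5955
y* = (k*)^α = 14.5955^0.3 ≈ 2.2349

y* ≈ 2.235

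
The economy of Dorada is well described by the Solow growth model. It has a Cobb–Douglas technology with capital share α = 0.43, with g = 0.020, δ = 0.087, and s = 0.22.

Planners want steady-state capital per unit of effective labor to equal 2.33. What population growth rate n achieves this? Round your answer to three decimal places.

n ≈ 0.029

In steady state, investment equals break-even investment: s·k^α = (n + g + δ)·k.
So s / (n + g + δ) = (k*)^(1−α) = 2.33^0.57 = 1.6195.
Therefore n + g + δ = s / 1.6195 = 0.22 / 1.6195 = 0.1358, so n = 0.1358 − 0.107 = 0.0288.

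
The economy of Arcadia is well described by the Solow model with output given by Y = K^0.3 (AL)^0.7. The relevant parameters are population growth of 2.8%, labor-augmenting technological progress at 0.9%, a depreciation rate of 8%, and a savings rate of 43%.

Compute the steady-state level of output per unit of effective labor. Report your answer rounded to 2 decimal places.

In steady state, investment equals break-even investment: s·k^α = (n + g + δ)·k.
Dividing both sides by k: k^(1−α) = s / (n + g + δ).
k^0.7 = 0.43 / (0.028 + 0.009 + 0.080) = 0.43 / 0.117 = 3.6752
k* = 3.6752^(1/0.7) ≈ 6.4201
y* = (k*)^α = 6.4201^0.3 ≈ 1.7469

y* = 1.75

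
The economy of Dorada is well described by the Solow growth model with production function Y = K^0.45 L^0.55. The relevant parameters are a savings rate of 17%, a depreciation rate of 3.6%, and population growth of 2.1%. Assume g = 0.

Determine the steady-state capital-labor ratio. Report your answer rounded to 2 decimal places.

k* = 7.29

At the steady state, Δk = 0, so s·k^α = (n + δ)·k.
Rearranging, k^(1−α) = s / (n + δ).
k^0.55 = 0.17 / (0.021 + 0.036) = 0.17 / 0.057 = 2.9825
k* = 2.9825^(1/0.55) ≈ 7.2925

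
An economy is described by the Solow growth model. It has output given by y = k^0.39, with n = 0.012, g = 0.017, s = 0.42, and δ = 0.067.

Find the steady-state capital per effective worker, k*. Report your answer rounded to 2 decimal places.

k* = 11.24

Steady state requires s·f(k) = (n + g + δ)·k, i.e. s·k^α = (n + g + δ)·k.
Rearranging, k^(1−α) = s / (n + g + δ).
k^0.61 = 0.42 / (0.012 + 0.017 + 0.067) = 0.42 / 0.096 = 4.3750
k* = 4.3750^(1/0.61) ≈ 11.2405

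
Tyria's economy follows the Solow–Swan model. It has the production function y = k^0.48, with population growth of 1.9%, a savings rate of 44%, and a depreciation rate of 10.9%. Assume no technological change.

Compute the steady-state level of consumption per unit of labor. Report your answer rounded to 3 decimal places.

In steady state, investment equals break-even investment: s·k^α = (n + δ)·k.
Rearranging, k^(1−α) = s / (n + δ).
k^0.52 = 0.44 / (0.019 + 0.109) = 0.44 / 0.128 = 3.4375
k* = 3.4375^(1/0.52) ≈ 10.7457
y* = (k*)^α = 10.7457^0.48 ≈ 3.1260
c* = (1 − s)·y* = (1 − 0.44) × 3.1260 ≈ 1.7506

c* = 1.751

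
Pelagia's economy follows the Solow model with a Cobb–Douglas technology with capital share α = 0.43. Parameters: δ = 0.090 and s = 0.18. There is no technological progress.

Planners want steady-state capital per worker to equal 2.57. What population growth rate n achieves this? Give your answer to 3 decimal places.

At the steady state, Δk = 0, so s·k^α = (n + δ)·k.
So s / (n + δ) = (k*)^(1−α) = 2.57^0.57 = 1.7126.
Therefore n + δ = s / 1.7126 = 0.18 / 1.7126 = 0.1051, so n = 0.1051 − 0.090 = 0.0151.

n ≈ 0.015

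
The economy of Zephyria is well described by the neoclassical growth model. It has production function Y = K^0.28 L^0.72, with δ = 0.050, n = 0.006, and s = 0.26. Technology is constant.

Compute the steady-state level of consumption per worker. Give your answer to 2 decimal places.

In steady state, investment equals break-even investment: s·k^α = (n + δ)·k.
Rearranging, k^(1−α) = s / (n + δ).
k^0.72 = 0.26 / (0.006 + 0.050) = 0.26 / 0.056 = 4.6429
k* = 4.6429^(1/0.72) ≈ 8.4352
y* = (k*)^α = 8.4352^0.28 ≈ 1.8168
c* = (1 − s)·y* = (1 − 0.26) × 1.8168 ≈ 1.3444

c* ≈ 1.34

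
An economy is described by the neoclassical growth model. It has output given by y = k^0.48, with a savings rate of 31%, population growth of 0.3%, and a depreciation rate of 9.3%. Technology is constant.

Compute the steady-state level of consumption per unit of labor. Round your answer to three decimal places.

Steady state requires s·f(k) = (n + δ)·k, i.e. s·k^α = (n + δ)·k.
Rearranging, k^(1−α) = s / (n + δ).
k^0.52 = 0.31 / (0.003 + 0.093) = 0.31 / 0.096 = 3.2292
k* = 3.2292^(1/0.52) ≈ 9.5286
y* = (k*)^α = 9.5286^0.48 ≈ 2.9508
c* = (1 − s)·y* = (1 − 0.31) × 2.9508 ≈ 2.0361

c* ≈ 2.036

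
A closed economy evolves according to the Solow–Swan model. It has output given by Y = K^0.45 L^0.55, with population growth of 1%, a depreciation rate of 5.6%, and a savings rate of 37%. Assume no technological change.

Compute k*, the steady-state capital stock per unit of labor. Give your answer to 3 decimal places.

Steady state requires s·f(k) = (n + δ)·k, i.e. s·k^α = (n + δ)·k.
Rearranging, k^(1−α) = s / (n + δ).
k^0.55 = 0.37 / (0.010 + 0.056) = 0.37 / 0.066 = 5.6061
k* = 5.6061^(1/0.55) ≈ 22.9721

k* ≈ 22.972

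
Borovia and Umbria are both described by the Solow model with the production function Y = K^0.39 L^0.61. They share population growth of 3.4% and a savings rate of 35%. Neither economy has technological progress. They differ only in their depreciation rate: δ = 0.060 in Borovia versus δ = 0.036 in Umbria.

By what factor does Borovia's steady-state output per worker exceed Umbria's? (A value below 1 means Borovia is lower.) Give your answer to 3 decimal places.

y*_B / y*_U ≈ 0.828

Steady-state y* = [s/(n + δ)]^(α/(1−α)), so the ratio is [ (s_B/(n + δ)_B) / (s_U/(n + δ)_U) ]^0.6393.
s_B/(n + δ)_B = 0.35/0.094 = 3.7234; s_U/(n + δ)_U = 0.35/0.070 = 5.0000.
Ratio = (3.7234/5.0000)^0.6393 = 0.7447^0.6393 ≈ 0.8282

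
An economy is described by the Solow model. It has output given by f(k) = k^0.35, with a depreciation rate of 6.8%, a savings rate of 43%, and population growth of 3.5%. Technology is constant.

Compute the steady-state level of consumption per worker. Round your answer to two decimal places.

Steady state requires s·f(k) = (n + δ)·k, i.e. s·k^α = (n + δ)·k.
Rearranging, k^(1−α) = s / (n + δ).
k^0.65 = 0.43 / (0.035 + 0.068) = 0.43 / 0.103 = 4.1748
k* = 4.1748^(1/0.65) ≈ 9.0121
y* = (k*)^α = 9.0121^0.35 ≈ 2.1587
c* = (1 − s)·y* = (1 − 0.43) × 2.1587 ≈ 1.2305

c* ≈ 1.23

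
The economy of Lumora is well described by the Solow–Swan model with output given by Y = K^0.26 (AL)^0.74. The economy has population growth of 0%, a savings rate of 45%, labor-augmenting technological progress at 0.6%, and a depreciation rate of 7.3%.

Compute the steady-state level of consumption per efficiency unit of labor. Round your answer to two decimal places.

In steady state, investment equals break-even investment: s·k^α = (n + g + δ)·k.
Rearranging, k^(1−α) = s / (n + g + δ).
k^0.74 = 0.45 / (0.000 + 0.006 + 0.073) = 0.45 / 0.079 = 5.6962
k* = 5.6962^(1/0.74) ≈ 10.4969
y* = (k*)^α = 10.4969^0.26 ≈ 1.8428
c* = (1 − s)·y* = (1 − 0.45) × 1.8428 ≈ 1.0135

c* = 1.01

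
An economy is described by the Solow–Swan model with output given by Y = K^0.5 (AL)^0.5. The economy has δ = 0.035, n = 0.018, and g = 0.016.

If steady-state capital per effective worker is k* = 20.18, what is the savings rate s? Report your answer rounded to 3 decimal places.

s ≈ 0.310

Steady state requires s·f(k) = (n + g + δ)·k, i.e. s·k^α = (n + g + δ)·k.
So s / (n + g + δ) = (k*)^(1−α) = 20.18^0.5 = 4.4922.
Therefore s = 4.4922 × (n + g + δ) = 4.4922 × 0.069 = 0.3100.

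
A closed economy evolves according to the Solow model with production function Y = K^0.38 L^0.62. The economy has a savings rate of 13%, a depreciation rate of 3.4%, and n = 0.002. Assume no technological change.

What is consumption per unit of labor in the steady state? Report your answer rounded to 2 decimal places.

c* ≈ 1.91

Steady state requires s·f(k) = (n + δ)·k, i.e. s·k^α = (n + δ)·k.
Rearranging, k^(1−α) = s / (n + δ).
k^0.62 = 0.13 / (0.002 + 0.034) = 0.13 / 0.036 = 3.6111
k* = 3.6111^(1/0.62) ≈ 7.9327
y* = (k*)^α = 7.9327^0.38 ≈ 2.1967
c* = (1 − s)·y* = (1 − 0.13) × 2.1967 ≈ 1.9111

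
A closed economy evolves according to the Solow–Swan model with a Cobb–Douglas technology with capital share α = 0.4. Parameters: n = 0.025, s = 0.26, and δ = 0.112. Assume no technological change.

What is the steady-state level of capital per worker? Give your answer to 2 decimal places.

In steady state, investment equals break-even investment: s·k^α = (n + δ)·k.
Dividing both sides by k: k^(1−α) = s / (n + δ).
k^0.6 = 0.26 / (0.025 + 0.112) = 0.26 / 0.137 = 1.8978
k* = 1.8978^(1/0.6) ≈ 2.9090

k* ≈ 2.91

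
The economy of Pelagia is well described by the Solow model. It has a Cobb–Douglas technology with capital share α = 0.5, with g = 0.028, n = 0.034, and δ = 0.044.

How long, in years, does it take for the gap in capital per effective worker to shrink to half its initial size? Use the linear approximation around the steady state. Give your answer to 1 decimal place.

t_½ ≈ 13.1 years

Near the steady state the convergence rate is λ = (1 − α)(n + g + δ).
λ = (1 − 0.5) × 0.106 = 0.5 × 0.106 = 0.0530
Half-life = ln 2 / λ = 0.6931 / 0.0530 ≈ 13.08 years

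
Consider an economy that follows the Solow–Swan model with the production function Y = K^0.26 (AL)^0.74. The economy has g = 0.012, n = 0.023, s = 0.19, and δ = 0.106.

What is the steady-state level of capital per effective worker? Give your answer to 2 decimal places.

k* = 1.50

In steady state, investment equals break-even investment: s·k^α = (n + g + δ)·k.
Rearranging, k^(1−α) = s / (n + g + δ).
k^0.74 = 0.19 / (0.023 + 0.012 + 0.106) = 0.19 / 0.141 = 1.3475
k* = 1.3475^(1/0.74) ≈ 1.4964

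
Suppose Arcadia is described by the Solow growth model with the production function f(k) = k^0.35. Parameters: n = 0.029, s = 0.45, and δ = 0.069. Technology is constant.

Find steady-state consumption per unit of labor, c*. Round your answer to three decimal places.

c* ≈ 1.250

At the steady state, Δk = 0, so s·k^α = (n + δ)·k.
Dividing both sides by k: k^(1−α) = s / (n + δ).
k^0.65 = 0.45 / (0.029 + 0.069) = 0.45 / 0.098 = 4.5918
k* = 4.5918^(1/0.65) ≈ 10.4336
y* = (k*)^α = 10.4336^0.35 ≈ 2.2722
c* = (1 − s)·y* = (1 − 0.45) × 2.2722 ≈ 1.2497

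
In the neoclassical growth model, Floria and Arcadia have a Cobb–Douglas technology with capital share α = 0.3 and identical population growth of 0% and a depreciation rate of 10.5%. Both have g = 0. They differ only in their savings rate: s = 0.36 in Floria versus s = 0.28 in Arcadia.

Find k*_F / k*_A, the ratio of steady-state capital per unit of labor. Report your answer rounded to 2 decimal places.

Steady-state k* = [s/(n + δ)]^(1/(1−α)), so the ratio is [ (s_F/(n + δ)_F) / (s_A/(n + δ)_A) ]^1.4286.
s_F/(n + δ)_F = 0.36/0.105 = 3.4286; s_A/(n + δ)_A = 0.28/0.105 = 2.6667.
Ratio = (3.4286/2.6667)^1.4286 = 1.2857^1.4286 ≈ 1.4319

k*_F / k*_A ≈ 1.43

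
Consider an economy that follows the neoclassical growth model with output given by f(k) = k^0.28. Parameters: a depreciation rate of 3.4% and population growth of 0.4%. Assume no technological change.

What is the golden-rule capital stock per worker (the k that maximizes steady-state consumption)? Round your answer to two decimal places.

k_gold ≈ 16.02

The golden rule sets f'(k) = n + δ, i.e. α·k^(α−1) = n + δ.
So k^(1−α) = α / (n + δ) = 0.28 / 0.038 = 7.3684.
k_gold = 7.3684^(1/0.72) ≈ 16.0208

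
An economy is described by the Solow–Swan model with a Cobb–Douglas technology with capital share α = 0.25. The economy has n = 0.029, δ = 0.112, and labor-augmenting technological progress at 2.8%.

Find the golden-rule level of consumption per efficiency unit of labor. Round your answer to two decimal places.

c_gold ≈ 0.85

At the golden rule, f'(k) = n + g + δ, so α·k^(α−1) = n + g + δ and k_gold = (α/(n + g + δ))^(1/(1−α)).
k_gold = (0.25/0.169)^(1/0.75) = 1.4793^1.3333 ≈ 1.6855
c_gold = f(k_gold) − (n + g + δ)·k_gold = 1.1394 − 0.169×1.6855 ≈ 0.8546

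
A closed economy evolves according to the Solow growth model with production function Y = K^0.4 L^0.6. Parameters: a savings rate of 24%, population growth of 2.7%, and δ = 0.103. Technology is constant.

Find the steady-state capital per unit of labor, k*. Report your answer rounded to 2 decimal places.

k* = 2.78

Steady state requires s·f(k) = (n + δ)·k, i.e. s·k^α = (n + δ)·k.
Dividing both sides by k: k^(1−α) = s / (n + δ).
k^0.6 = 0.24 / (0.027 + 0.103) = 0.24 / 0.130 = 1.8462
k* = 1.8462^(1/0.6) ≈ 2.7784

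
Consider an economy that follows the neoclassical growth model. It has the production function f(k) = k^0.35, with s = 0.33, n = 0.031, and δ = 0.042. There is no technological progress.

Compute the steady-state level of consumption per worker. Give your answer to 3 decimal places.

Steady state requires s·f(k) = (n + δ)·k, i.e. s·k^α = (n + δ)·k.
Rearranging, k^(1−α) = s / (n + δ).
k^0.65 = 0.33 / (0.031 + 0.042) = 0.33 / 0.073 = 4.5205
k* = 4.5205^(1/0.65) ≈ 10.1854
y* = (k*)^α = 10.1854^0.35 ≈ 2.2532
c* = (1 − s)·y* = (1 − 0.33) × 2.2532 ≈ 1.5096

c* ≈ 1.510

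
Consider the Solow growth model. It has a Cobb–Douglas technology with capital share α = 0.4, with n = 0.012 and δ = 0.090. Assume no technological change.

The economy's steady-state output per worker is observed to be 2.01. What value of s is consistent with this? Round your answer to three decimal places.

In steady state, investment equals break-even investment: s·k^α = (n + δ)·k.
Since y* = [s/(n + δ)]^(α/(1−α)), we have s/(n + δ) = (y*)^((1−α)/α) = 2.01^1.5 = 2.8497.
Therefore s = 2.8497 × (n + δ) = 2.8497 × 0.102 = 0.2907.

s ≈ 0.291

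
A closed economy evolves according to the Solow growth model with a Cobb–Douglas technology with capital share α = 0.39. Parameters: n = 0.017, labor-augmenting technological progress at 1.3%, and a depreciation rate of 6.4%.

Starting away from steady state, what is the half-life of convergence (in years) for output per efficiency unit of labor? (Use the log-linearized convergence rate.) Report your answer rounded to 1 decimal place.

t_½ ≈ 12.1 years

Near the steady state the convergence rate is λ = (1 − α)(n + g + δ).
λ = (1 − 0.39) × 0.094 = 0.61 × 0.094 = 0.05734
Half-life = ln 2 / λ = 0.6931 / 0.05734 ≈ 12.09 years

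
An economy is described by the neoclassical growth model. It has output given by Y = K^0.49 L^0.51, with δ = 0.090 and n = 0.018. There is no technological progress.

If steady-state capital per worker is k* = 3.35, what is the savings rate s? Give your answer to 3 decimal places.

s ≈ 0.200

Steady state requires s·f(k) = (n + δ)·k, i.e. s·k^α = (n + δ)·k.
So s / (n + δ) = (k*)^(1−α) = 3.35^0.51 = 1.8526.
Therefore s = 1.8526 × (n + δ) = 1.8526 × 0.108 = 0.2001.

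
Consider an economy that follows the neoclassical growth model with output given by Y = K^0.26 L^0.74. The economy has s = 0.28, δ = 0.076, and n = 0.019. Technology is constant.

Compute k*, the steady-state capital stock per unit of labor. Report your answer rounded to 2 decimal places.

In steady state, investment equals break-even investment: s·k^α = (n + δ)·k.
Dividing both sides by k: k^(1−α) = s / (n + δ).
k^0.74 = 0.28 / (0.019 + 0.076) = 0.28 / 0.095 = 2.9474
k* = 2.9474^(1/0.74) ≈ 4.3090

k* = 4.31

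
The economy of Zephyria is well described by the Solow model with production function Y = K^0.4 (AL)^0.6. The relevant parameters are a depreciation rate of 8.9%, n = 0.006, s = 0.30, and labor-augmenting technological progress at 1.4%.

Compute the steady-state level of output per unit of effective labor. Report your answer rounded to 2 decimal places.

In steady state, investment equals break-even investment: s·k^α = (n + g + δ)·k.
Dividing both sides by k: k^(1−α) = s / (n + g + δ).
k^0.6 = 0.30 / (0.006 + 0.014 + 0.089) = 0.30 / 0.109 = 2.7523
k* = 2.7523^(1/0.6) ≈ 5.4054
y* = (k*)^α = 5.4054^0.4 ≈ 1.9640

y* = 1.96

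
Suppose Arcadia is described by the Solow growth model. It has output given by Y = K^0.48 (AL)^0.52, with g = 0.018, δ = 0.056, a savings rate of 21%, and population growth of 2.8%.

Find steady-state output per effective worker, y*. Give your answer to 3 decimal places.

At the steady state, Δk = 0, so s·k^α = (n + g + δ)·k.
Rearranging, k^(1−α) = s / (n + g + δ).
k^0.52 = 0.21 / (0.028 + 0.018 + 0.056) = 0.21 / 0.102 = 2.0588
k* = 2.0588^(1/0.52) ≈ 4.0096
y* = (k*)^α = 4.0096^0.48 ≈ 1.9475

y* ≈ 1.948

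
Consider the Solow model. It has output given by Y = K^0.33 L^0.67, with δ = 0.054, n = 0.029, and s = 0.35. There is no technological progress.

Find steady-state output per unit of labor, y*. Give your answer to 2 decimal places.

y* = 2.03

At the steady state, Δk = 0, so s·k^α = (n + δ)·k.
Dividing both sides by k: k^(1−α) = s / (n + δ).
k^0.67 = 0.35 / (0.029 + 0.054) = 0.35 / 0.083 = 4.2169
k* = 4.2169^(1/0.67) ≈ 8.5669
y* = (k*)^α = 8.5669^0.33 ≈ 2.0316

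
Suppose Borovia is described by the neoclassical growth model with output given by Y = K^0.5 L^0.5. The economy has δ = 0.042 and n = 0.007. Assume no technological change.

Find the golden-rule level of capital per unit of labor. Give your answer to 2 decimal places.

k_gold ≈ 104.12

The golden rule sets f'(k) = n + δ, i.e. α·k^(α−1) = n + δ.
So k^(1−α) = α / (n + δ) = 0.5 / 0.049 = 10.2041.
k_gold = 10.2041^(1/0.5) ≈ 104.1237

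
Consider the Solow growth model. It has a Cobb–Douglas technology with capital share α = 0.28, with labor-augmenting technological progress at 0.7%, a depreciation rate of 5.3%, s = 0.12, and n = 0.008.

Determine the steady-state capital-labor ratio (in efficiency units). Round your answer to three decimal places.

Steady state requires s·f(k) = (n + g + δ)·k, i.e. s·k^α = (n + g + δ)·k.
Dividing both sides by k: k^(1−α) = s / (n + g + δ).
k^0.72 = 0.12 / (0.008 + 0.007 + 0.053) = 0.12 / 0.068 = 1.7647
k* = 1.7647^(1/0.72) ≈ 2.2009

k* = 2.201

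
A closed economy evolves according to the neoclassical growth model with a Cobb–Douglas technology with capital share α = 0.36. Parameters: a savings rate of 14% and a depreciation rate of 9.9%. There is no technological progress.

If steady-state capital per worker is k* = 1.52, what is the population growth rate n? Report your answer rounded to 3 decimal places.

At the steady state, Δk = 0, so s·k^α = (n + δ)·k.
So s / (n + δ) = (k*)^(1−α) = 1.52^0.64 = 1.3073.
Therefore n + δ = s / 1.3073 = 0.14 / 1.3073 = 0.1071, so n = 0.1071 − 0.099 = 0.0081.

n ≈ 0.008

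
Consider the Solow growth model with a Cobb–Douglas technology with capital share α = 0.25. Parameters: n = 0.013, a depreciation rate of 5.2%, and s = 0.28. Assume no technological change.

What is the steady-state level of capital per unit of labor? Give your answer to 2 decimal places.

k* = 7.01

In steady state, investment equals break-even investment: s·k^α = (n + δ)·k.
Dividing both sides by k: k^(1−α) = s / (n + δ).
k^0.75 = 0.28 / (0.013 + 0.052) = 0.28 / 0.065 = 4.3077
k* = 4.3077^(1/0.75) ≈ 7.0091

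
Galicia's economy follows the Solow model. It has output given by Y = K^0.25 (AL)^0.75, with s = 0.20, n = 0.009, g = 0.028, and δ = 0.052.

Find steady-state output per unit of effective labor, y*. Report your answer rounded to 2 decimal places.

y* = 1.31

At the steady state, Δk = 0, so s·k^α = (n + g + δ)·k.
Rearranging, k^(1−α) = s / (n + g + δ).
k^0.75 = 0.20 / (0.009 + 0.028 + 0.052) = 0.20 / 0.089 = 2.2472
k* = 2.2472^(1/0.75) ≈ 2.9434
y* = (k*)^α = 2.9434^0.25 ≈ 1.3098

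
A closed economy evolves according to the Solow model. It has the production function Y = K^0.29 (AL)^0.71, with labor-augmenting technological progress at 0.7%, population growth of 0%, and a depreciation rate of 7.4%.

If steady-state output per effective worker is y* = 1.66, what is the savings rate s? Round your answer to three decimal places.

In steady state, investment equals break-even investment: s·k^α = (n + g + δ)·k.
Since y* = [s/(n + g + δ)]^(α/(1−α)), we have s/(n + g + δ) = (y*)^((1−α)/α) = 1.66^2.4483 = 3.4585.
Therefore s = 3.4585 × (n + g + δ) = 3.4585 × 0.081 = 0.2801.

s ≈ 0.280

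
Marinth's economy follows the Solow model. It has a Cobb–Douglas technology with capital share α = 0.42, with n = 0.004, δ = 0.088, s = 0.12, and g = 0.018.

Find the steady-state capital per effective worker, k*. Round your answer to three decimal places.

k* = 1.162

In steady state, investment equals break-even investment: s·k^α = (n + g + δ)·k.
Rearranging, k^(1−α) = s / (n + g + δ).
k^0.58 = 0.12 / (0.004 + 0.018 + 0.088) = 0.12 / 0.110 = 1.0909
k* = 1.0909^(1/0.58) ≈ 1.1618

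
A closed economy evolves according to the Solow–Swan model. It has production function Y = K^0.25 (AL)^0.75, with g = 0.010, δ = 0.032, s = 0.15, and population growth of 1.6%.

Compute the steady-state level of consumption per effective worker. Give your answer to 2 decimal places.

At the steady state, Δk = 0, so s·k^α = (n + g + δ)·k.
Rearranging, k^(1−α) = s / (n + g + δ).
k^0.75 = 0.15 / (0.016 + 0.010 + 0.032) = 0.15 / 0.058 = 2.5862
k* = 2.5862^(1/0.75) ≈ 3.5499
y* = (k*)^α = 3.5499^0.25 ≈ 1.3726
c* = (1 − s)·y* = (1 − 0.15) × 1.3726 ≈ 1.1667

c* = 1.17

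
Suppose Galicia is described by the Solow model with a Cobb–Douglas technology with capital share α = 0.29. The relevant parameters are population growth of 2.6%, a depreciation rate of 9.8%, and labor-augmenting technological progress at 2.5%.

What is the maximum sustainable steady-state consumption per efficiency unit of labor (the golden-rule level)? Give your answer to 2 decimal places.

c_gold ≈ 0.93

At the golden rule, f'(k) = n + g + δ, so α·k^(α−1) = n + g + δ and k_gold = (α/(n + g + δ))^(1/(1−α)).
k_gold = (0.29/0.149)^(1/0.71) = 1.9463^1.4085 ≈ 2.5548
c_gold = f(k_gold) − (n + g + δ)·k_gold = 1.3126 − 0.149×2.5548 ≈ 0.9319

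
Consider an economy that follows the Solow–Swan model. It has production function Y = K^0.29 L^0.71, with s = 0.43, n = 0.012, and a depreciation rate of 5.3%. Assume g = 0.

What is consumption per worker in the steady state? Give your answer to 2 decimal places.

In steady state, investment equals break-even investment: s·k^α = (n + δ)·k.
Rearranging, k^(1−α) = s / (n + δ).
k^0.71 = 0.43 / (0.012 + 0.053) = 0.43 / 0.065 = 6.6154
k* = 6.6154^(1/0.71) ≈ 14.3124
y* = (k*)^α = 14.3124^0.29 ≈ 2.1635
c* = (1 − s)·y* = (1 − 0.43) × 2.1635 ≈ 1.2332

c* ≈ 1.23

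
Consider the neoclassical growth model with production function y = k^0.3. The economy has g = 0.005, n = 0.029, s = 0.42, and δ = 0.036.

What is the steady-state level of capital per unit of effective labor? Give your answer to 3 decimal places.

k* = 12.931

Steady state requires s·f(k) = (n + g + δ)·k, i.e. s·k^α = (n + g + δ)·k.
Dividing both sides by k: k^(1−α) = s / (n + g + δ).
k^0.7 = 0.42 / (0.029 + 0.005 + 0.036) = 0.42 / 0.070 = 6.0000
k* = 6.0000^(1/0.7) ≈ 12.9314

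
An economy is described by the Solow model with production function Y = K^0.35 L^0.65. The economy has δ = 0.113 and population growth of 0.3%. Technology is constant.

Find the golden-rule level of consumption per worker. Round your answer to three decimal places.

c_gold ≈ 1.178

At the golden rule, f'(k) = n + δ, so α·k^(α−1) = n + δ and k_gold = (α/(n + δ))^(1/(1−α)).
k_gold = (0.35/0.116)^(1/0.65) = 3.0172^1.5385 ≈ 5.4685
c_gold = f(k_gold) − (n + δ)·k_gold = 1.8124 − 0.116×5.4685 ≈ 1.1781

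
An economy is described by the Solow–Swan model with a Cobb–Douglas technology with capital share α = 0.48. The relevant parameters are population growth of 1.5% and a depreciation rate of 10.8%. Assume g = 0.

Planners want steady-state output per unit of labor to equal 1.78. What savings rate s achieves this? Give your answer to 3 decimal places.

s ≈ 0.230

At the steady state, Δk = 0, so s·k^α = (n + δ)·k.
Since y* = [s/(n + δ)]^(α/(1−α)), we have s/(n + δ) = (y*)^((1−α)/α) = 1.78^1.0833 = 1.8676.
Therefore s = 1.8676 × (n + δ) = 1.8676 × 0.123 = 0.2297.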